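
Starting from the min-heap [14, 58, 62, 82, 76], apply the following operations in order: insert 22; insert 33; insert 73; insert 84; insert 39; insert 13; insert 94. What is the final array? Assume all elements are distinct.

insert 22:
  append 22 at index 5 → [14, 58, 62, 82, 76, 22]
  22 < parent 62 at index 2, swap → [14, 58, 22, 82, 76, 62]
insert 33:
  append 33 at index 6 → [14, 58, 22, 82, 76, 62, 33] (no swap needed)
insert 73:
  append 73 at index 7 → [14, 58, 22, 82, 76, 62, 33, 73]
  73 < parent 82 at index 3, swap → [14, 58, 22, 73, 76, 62, 33, 82]
insert 84:
  append 84 at index 8 → [14, 58, 22, 73, 76, 62, 33, 82, 84] (no swap needed)
insert 39:
  append 39 at index 9 → [14, 58, 22, 73, 76, 62, 33, 82, 84, 39]
  39 < parent 76 at index 4, swap → [14, 58, 22, 73, 39, 62, 33, 82, 84, 76]
  39 < parent 58 at index 1, swap → [14, 39, 22, 73, 58, 62, 33, 82, 84, 76]
insert 13:
  append 13 at index 10 → [14, 39, 22, 73, 58, 62, 33, 82, 84, 76, 13]
  13 < parent 58 at index 4, swap → [14, 39, 22, 73, 13, 62, 33, 82, 84, 76, 58]
  13 < parent 39 at index 1, swap → [14, 13, 22, 73, 39, 62, 33, 82, 84, 76, 58]
  13 < parent 14 at index 0, swap → [13, 14, 22, 73, 39, 62, 33, 82, 84, 76, 58]
insert 94:
  append 94 at index 11 → [13, 14, 22, 73, 39, 62, 33, 82, 84, 76, 58, 94] (no swap needed)

[13, 14, 22, 73, 39, 62, 33, 82, 84, 76, 58, 94]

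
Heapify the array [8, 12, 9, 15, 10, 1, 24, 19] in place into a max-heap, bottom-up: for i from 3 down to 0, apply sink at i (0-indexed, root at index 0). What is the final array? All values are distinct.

sift down from index 3:
  15 vs only child 19 at index 7, swap → [8, 12, 9, 19, 10, 1, 24, 15]
sift down from index 2:
  9 vs larger child 24 at index 6, swap → [8, 12, 24, 19, 10, 1, 9, 15]
sift down from index 1:
  12 vs larger child 19 at index 3, swap → [8, 19, 24, 12, 10, 1, 9, 15]
  12 vs only child 15 at index 7, swap → [8, 19, 24, 15, 10, 1, 9, 12]
sift down from index 0:
  8 vs larger child 24 at index 2, swap → [24, 19, 8, 15, 10, 1, 9, 12]
  8 vs larger child 9 at index 6, swap → [24, 19, 9, 15, 10, 1, 8, 12]

[24, 19, 9, 15, 10, 1, 8, 12]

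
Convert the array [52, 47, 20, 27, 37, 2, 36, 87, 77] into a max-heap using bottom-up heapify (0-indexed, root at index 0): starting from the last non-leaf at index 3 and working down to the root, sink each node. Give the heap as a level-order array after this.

[87, 77, 36, 52, 37, 2, 20, 27, 47]

sift down from index 3:
  27 vs larger child 87 at index 7, swap → [52, 47, 20, 87, 37, 2, 36, 27, 77]
sift down from index 2:
  20 vs larger child 36 at index 6, swap → [52, 47, 36, 87, 37, 2, 20, 27, 77]
sift down from index 1:
  47 vs larger child 87 at index 3, swap → [52, 87, 36, 47, 37, 2, 20, 27, 77]
  47 vs larger child 77 at index 8, swap → [52, 87, 36, 77, 37, 2, 20, 27, 47]
sift down from index 0:
  52 vs larger child 87 at index 1, swap → [87, 52, 36, 77, 37, 2, 20, 27, 47]
  52 vs larger child 77 at index 3, swap → [87, 77, 36, 52, 37, 2, 20, 27, 47]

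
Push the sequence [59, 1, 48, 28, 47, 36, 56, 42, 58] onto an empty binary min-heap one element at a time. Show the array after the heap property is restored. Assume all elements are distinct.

[1, 28, 36, 42, 47, 48, 56, 59, 58]

Insert 59:
  append 59 at index 0 → [59] (no swap needed)
Insert 1:
  append 1 at index 1 → [59, 1]
  1 < parent 59 at index 0, swap → [1, 59]
Insert 48:
  append 48 at index 2 → [1, 59, 48] (no swap needed)
Insert 28:
  append 28 at index 3 → [1, 59, 48, 28]
  28 < parent 59 at index 1, swap → [1, 28, 48, 59]
Insert 47:
  append 47 at index 4 → [1, 28, 48, 59, 47] (no swap needed)
Insert 36:
  append 36 at index 5 → [1, 28, 48, 59, 47, 36]
  36 < parent 48 at index 2, swap → [1, 28, 36, 59, 47, 48]
Insert 56:
  append 56 at index 6 → [1, 28, 36, 59, 47, 48, 56] (no swap needed)
Insert 42:
  append 42 at index 7 → [1, 28, 36, 59, 47, 48, 56, 42]
  42 < parent 59 at index 3, swap → [1, 28, 36, 42, 47, 48, 56, 59]
Insert 58:
  append 58 at index 8 → [1, 28, 36, 42, 47, 48, 56, 59, 58] (no swap needed)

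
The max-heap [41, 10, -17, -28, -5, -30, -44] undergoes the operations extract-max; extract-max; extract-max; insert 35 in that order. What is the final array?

extract-max → returns 41:
  remove root 41; move last element -44 to root → [-44, 10, -17, -28, -5, -30]
  -44 vs larger child 10 at index 1, swap → [10, -44, -17, -28, -5, -30]
  -44 vs larger child -5 at index 4, swap → [10, -5, -17, -28, -44, -30]
extract-max → returns 10:
  remove root 10; move last element -30 to root → [-30, -5, -17, -28, -44]
  -30 vs larger child -5 at index 1, swap → [-5, -30, -17, -28, -44]
  -30 vs larger child -28 at index 3, swap → [-5, -28, -17, -30, -44]
extract-max → returns -5:
  remove root -5; move last element -44 to root → [-44, -28, -17, -30]
  -44 vs larger child -17 at index 2, swap → [-17, -28, -44, -30]
insert 35:
  append 35 at index 4 → [-17, -28, -44, -30, 35]
  35 > parent -28 at index 1, swap → [-17, 35, -44, -30, -28]
  35 > parent -17 at index 0, swap → [35, -17, -44, -30, -28]

[35, -17, -44, -30, -28]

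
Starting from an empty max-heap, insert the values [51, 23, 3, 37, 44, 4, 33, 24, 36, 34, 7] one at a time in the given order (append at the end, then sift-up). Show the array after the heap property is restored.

[51, 44, 33, 36, 37, 3, 4, 23, 24, 34, 7]

Insert 51:
  append 51 at index 0 → [51] (no swap needed)
Insert 23:
  append 23 at index 1 → [51, 23] (no swap needed)
Insert 3:
  append 3 at index 2 → [51, 23, 3] (no swap needed)
Insert 37:
  append 37 at index 3 → [51, 23, 3, 37]
  37 > parent 23 at index 1, swap → [51, 37, 3, 23]
Insert 44:
  append 44 at index 4 → [51, 37, 3, 23, 44]
  44 > parent 37 at index 1, swap → [51, 44, 3, 23, 37]
Insert 4:
  append 4 at index 5 → [51, 44, 3, 23, 37, 4]
  4 > parent 3 at index 2, swap → [51, 44, 4, 23, 37, 3]
Insert 33:
  append 33 at index 6 → [51, 44, 4, 23, 37, 3, 33]
  33 > parent 4 at index 2, swap → [51, 44, 33, 23, 37, 3, 4]
Insert 24:
  append 24 at index 7 → [51, 44, 33, 23, 37, 3, 4, 24]
  24 > parent 23 at index 3, swap → [51, 44, 33, 24, 37, 3, 4, 23]
Insert 36:
  append 36 at index 8 → [51, 44, 33, 24, 37, 3, 4, 23, 36]
  36 > parent 24 at index 3, swap → [51, 44, 33, 36, 37, 3, 4, 23, 24]
Insert 34:
  append 34 at index 9 → [51, 44, 33, 36, 37, 3, 4, 23, 24, 34] (no swap needed)
Insert 7:
  append 7 at index 10 → [51, 44, 33, 36, 37, 3, 4, 23, 24, 34, 7] (no swap needed)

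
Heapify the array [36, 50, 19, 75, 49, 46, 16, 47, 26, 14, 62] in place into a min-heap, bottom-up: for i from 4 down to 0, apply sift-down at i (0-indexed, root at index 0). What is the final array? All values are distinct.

[14, 26, 16, 36, 49, 46, 19, 47, 75, 50, 62]

sift down from index 4:
  49 vs smaller child 14 at index 9, swap → [36, 50, 19, 75, 14, 46, 16, 47, 26, 49, 62]
sift down from index 3:
  75 vs smaller child 26 at index 8, swap → [36, 50, 19, 26, 14, 46, 16, 47, 75, 49, 62]
sift down from index 2:
  19 vs smaller child 16 at index 6, swap → [36, 50, 16, 26, 14, 46, 19, 47, 75, 49, 62]
sift down from index 1:
  50 vs smaller child 14 at index 4, swap → [36, 14, 16, 26, 50, 46, 19, 47, 75, 49, 62]
  50 vs smaller child 49 at index 9, swap → [36, 14, 16, 26, 49, 46, 19, 47, 75, 50, 62]
sift down from index 0:
  36 vs smaller child 14 at index 1, swap → [14, 36, 16, 26, 49, 46, 19, 47, 75, 50, 62]
  36 vs smaller child 26 at index 3, swap → [14, 26, 16, 36, 49, 46, 19, 47, 75, 50, 62]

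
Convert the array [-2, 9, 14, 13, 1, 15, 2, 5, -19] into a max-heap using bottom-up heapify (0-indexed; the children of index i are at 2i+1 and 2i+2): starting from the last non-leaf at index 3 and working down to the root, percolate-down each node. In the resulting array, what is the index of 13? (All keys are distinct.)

sift down from index 3: already satisfies heap property
sift down from index 2:
  14 vs larger child 15 at index 5, swap → [-2, 9, 15, 13, 1, 14, 2, 5, -19]
sift down from index 1:
  9 vs larger child 13 at index 3, swap → [-2, 13, 15, 9, 1, 14, 2, 5, -19]
sift down from index 0:
  -2 vs larger child 15 at index 2, swap → [15, 13, -2, 9, 1, 14, 2, 5, -19]
  -2 vs larger child 14 at index 5, swap → [15, 13, 14, 9, 1, -2, 2, 5, -19]
resulting array: [15, 13, 14, 9, 1, -2, 2, 5, -19]

1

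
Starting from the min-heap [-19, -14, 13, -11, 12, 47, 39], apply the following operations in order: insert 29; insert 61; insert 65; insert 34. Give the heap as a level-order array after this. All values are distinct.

insert 29:
  append 29 at index 7 → [-19, -14, 13, -11, 12, 47, 39, 29] (no swap needed)
insert 61:
  append 61 at index 8 → [-19, -14, 13, -11, 12, 47, 39, 29, 61] (no swap needed)
insert 65:
  append 65 at index 9 → [-19, -14, 13, -11, 12, 47, 39, 29, 61, 65] (no swap needed)
insert 34:
  append 34 at index 10 → [-19, -14, 13, -11, 12, 47, 39, 29, 61, 65, 34] (no swap needed)

[-19, -14, 13, -11, 12, 47, 39, 29, 61, 65, 34]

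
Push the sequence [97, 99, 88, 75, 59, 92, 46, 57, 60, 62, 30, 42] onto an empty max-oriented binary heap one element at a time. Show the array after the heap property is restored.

Insert 97:
  append 97 at index 0 → [97] (no swap needed)
Insert 99:
  append 99 at index 1 → [97, 99]
  99 > parent 97 at index 0, swap → [99, 97]
Insert 88:
  append 88 at index 2 → [99, 97, 88] (no swap needed)
Insert 75:
  append 75 at index 3 → [99, 97, 88, 75] (no swap needed)
Insert 59:
  append 59 at index 4 → [99, 97, 88, 75, 59] (no swap needed)
Insert 92:
  append 92 at index 5 → [99, 97, 88, 75, 59, 92]
  92 > parent 88 at index 2, swap → [99, 97, 92, 75, 59, 88]
Insert 46:
  append 46 at index 6 → [99, 97, 92, 75, 59, 88, 46] (no swap needed)
Insert 57:
  append 57 at index 7 → [99, 97, 92, 75, 59, 88, 46, 57] (no swap needed)
Insert 60:
  append 60 at index 8 → [99, 97, 92, 75, 59, 88, 46, 57, 60] (no swap needed)
Insert 62:
  append 62 at index 9 → [99, 97, 92, 75, 59, 88, 46, 57, 60, 62]
  62 > parent 59 at index 4, swap → [99, 97, 92, 75, 62, 88, 46, 57, 60, 59]
Insert 30:
  append 30 at index 10 → [99, 97, 92, 75, 62, 88, 46, 57, 60, 59, 30] (no swap needed)
Insert 42:
  append 42 at index 11 → [99, 97, 92, 75, 62, 88, 46, 57, 60, 59, 30, 42] (no swap needed)

[99, 97, 92, 75, 62, 88, 46, 57, 60, 59, 30, 42]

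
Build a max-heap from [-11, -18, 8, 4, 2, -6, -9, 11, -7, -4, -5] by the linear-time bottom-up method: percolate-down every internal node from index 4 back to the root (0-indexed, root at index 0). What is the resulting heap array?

sift down from index 4: already satisfies heap property
sift down from index 3:
  4 vs larger child 11 at index 7, swap → [-11, -18, 8, 11, 2, -6, -9, 4, -7, -4, -5]
sift down from index 2: already satisfies heap property
sift down from index 1:
  -18 vs larger child 11 at index 3, swap → [-11, 11, 8, -18, 2, -6, -9, 4, -7, -4, -5]
  -18 vs larger child 4 at index 7, swap → [-11, 11, 8, 4, 2, -6, -9, -18, -7, -4, -5]
sift down from index 0:
  -11 vs larger child 11 at index 1, swap → [11, -11, 8, 4, 2, -6, -9, -18, -7, -4, -5]
  -11 vs larger child 4 at index 3, swap → [11, 4, 8, -11, 2, -6, -9, -18, -7, -4, -5]
  -11 vs larger child -7 at index 8, swap → [11, 4, 8, -7, 2, -6, -9, -18, -11, -4, -5]

[11, 4, 8, -7, 2, -6, -9, -18, -11, -4, -5]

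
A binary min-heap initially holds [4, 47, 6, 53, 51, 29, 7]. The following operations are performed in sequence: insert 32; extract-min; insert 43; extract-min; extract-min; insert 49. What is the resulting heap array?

insert 32:
  append 32 at index 7 → [4, 47, 6, 53, 51, 29, 7, 32]
  32 < parent 53 at index 3, swap → [4, 47, 6, 32, 51, 29, 7, 53]
  32 < parent 47 at index 1, swap → [4, 32, 6, 47, 51, 29, 7, 53]
extract-min → returns 4:
  remove root 4; move last element 53 to root → [53, 32, 6, 47, 51, 29, 7]
  53 vs smaller child 6 at index 2, swap → [6, 32, 53, 47, 51, 29, 7]
  53 vs smaller child 7 at index 6, swap → [6, 32, 7, 47, 51, 29, 53]
insert 43:
  append 43 at index 7 → [6, 32, 7, 47, 51, 29, 53, 43]
  43 < parent 47 at index 3, swap → [6, 32, 7, 43, 51, 29, 53, 47]
extract-min → returns 6:
  remove root 6; move last element 47 to root → [47, 32, 7, 43, 51, 29, 53]
  47 vs smaller child 7 at index 2, swap → [7, 32, 47, 43, 51, 29, 53]
  47 vs smaller child 29 at index 5, swap → [7, 32, 29, 43, 51, 47, 53]
extract-min → returns 7:
  remove root 7; move last element 53 to root → [53, 32, 29, 43, 51, 47]
  53 vs smaller child 29 at index 2, swap → [29, 32, 53, 43, 51, 47]
  53 vs only child 47 at index 5, swap → [29, 32, 47, 43, 51, 53]
insert 49:
  append 49 at index 6 → [29, 32, 47, 43, 51, 53, 49] (no swap needed)

[29, 32, 47, 43, 51, 53, 49]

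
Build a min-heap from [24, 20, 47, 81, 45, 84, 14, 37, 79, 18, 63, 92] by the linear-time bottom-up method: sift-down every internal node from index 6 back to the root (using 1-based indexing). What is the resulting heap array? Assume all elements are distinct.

sift down from index 6: already satisfies heap property
sift down from index 5:
  45 vs smaller child 18 at index 10, swap → [24, 20, 47, 81, 18, 84, 14, 37, 79, 45, 63, 92]
sift down from index 4:
  81 vs smaller child 37 at index 8, swap → [24, 20, 47, 37, 18, 84, 14, 81, 79, 45, 63, 92]
sift down from index 3:
  47 vs smaller child 14 at index 7, swap → [24, 20, 14, 37, 18, 84, 47, 81, 79, 45, 63, 92]
sift down from index 2:
  20 vs smaller child 18 at index 5, swap → [24, 18, 14, 37, 20, 84, 47, 81, 79, 45, 63, 92]
sift down from index 1:
  24 vs smaller child 14 at index 3, swap → [14, 18, 24, 37, 20, 84, 47, 81, 79, 45, 63, 92]

[14, 18, 24, 37, 20, 84, 47, 81, 79, 45, 63, 92]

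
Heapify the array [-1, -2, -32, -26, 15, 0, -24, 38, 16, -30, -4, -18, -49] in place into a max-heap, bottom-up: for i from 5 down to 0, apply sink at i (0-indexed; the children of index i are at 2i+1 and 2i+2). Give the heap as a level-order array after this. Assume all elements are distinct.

sift down from index 5: already satisfies heap property
sift down from index 4: already satisfies heap property
sift down from index 3:
  -26 vs larger child 38 at index 7, swap → [-1, -2, -32, 38, 15, 0, -24, -26, 16, -30, -4, -18, -49]
sift down from index 2:
  -32 vs larger child 0 at index 5, swap → [-1, -2, 0, 38, 15, -32, -24, -26, 16, -30, -4, -18, -49]
  -32 vs larger child -18 at index 11, swap → [-1, -2, 0, 38, 15, -18, -24, -26, 16, -30, -4, -32, -49]
sift down from index 1:
  -2 vs larger child 38 at index 3, swap → [-1, 38, 0, -2, 15, -18, -24, -26, 16, -30, -4, -32, -49]
  -2 vs larger child 16 at index 8, swap → [-1, 38, 0, 16, 15, -18, -24, -26, -2, -30, -4, -32, -49]
sift down from index 0:
  -1 vs larger child 38 at index 1, swap → [38, -1, 0, 16, 15, -18, -24, -26, -2, -30, -4, -32, -49]
  -1 vs larger child 16 at index 3, swap → [38, 16, 0, -1, 15, -18, -24, -26, -2, -30, -4, -32, -49]

[38, 16, 0, -1, 15, -18, -24, -26, -2, -30, -4, -32, -49]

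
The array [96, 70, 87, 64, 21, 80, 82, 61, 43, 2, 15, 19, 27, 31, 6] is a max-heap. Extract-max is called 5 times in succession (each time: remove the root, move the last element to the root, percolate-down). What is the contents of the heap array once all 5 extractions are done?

[64, 61, 31, 43, 21, 27, 6, 19, 15, 2]

extract-max #1 returns 96:
  remove root 96; move last element 6 to root → [6, 70, 87, 64, 21, 80, 82, 61, 43, 2, 15, 19, 27, 31]
  6 vs larger child 87 at index 2, swap → [87, 70, 6, 64, 21, 80, 82, 61, 43, 2, 15, 19, 27, 31]
  6 vs larger child 82 at index 6, swap → [87, 70, 82, 64, 21, 80, 6, 61, 43, 2, 15, 19, 27, 31]
  6 vs only child 31 at index 13, swap → [87, 70, 82, 64, 21, 80, 31, 61, 43, 2, 15, 19, 27, 6]
extract-max #2 returns 87:
  remove root 87; move last element 6 to root → [6, 70, 82, 64, 21, 80, 31, 61, 43, 2, 15, 19, 27]
  6 vs larger child 82 at index 2, swap → [82, 70, 6, 64, 21, 80, 31, 61, 43, 2, 15, 19, 27]
  6 vs larger child 80 at index 5, swap → [82, 70, 80, 64, 21, 6, 31, 61, 43, 2, 15, 19, 27]
  6 vs larger child 27 at index 12, swap → [82, 70, 80, 64, 21, 27, 31, 61, 43, 2, 15, 19, 6]
extract-max #3 returns 82:
  remove root 82; move last element 6 to root → [6, 70, 80, 64, 21, 27, 31, 61, 43, 2, 15, 19]
  6 vs larger child 80 at index 2, swap → [80, 70, 6, 64, 21, 27, 31, 61, 43, 2, 15, 19]
  6 vs larger child 31 at index 6, swap → [80, 70, 31, 64, 21, 27, 6, 61, 43, 2, 15, 19]
extract-max #4 returns 80:
  remove root 80; move last element 19 to root → [19, 70, 31, 64, 21, 27, 6, 61, 43, 2, 15]
  19 vs larger child 70 at index 1, swap → [70, 19, 31, 64, 21, 27, 6, 61, 43, 2, 15]
  19 vs larger child 64 at index 3, swap → [70, 64, 31, 19, 21, 27, 6, 61, 43, 2, 15]
  19 vs larger child 61 at index 7, swap → [70, 64, 31, 61, 21, 27, 6, 19, 43, 2, 15]
extract-max #5 returns 70:
  remove root 70; move last element 15 to root → [15, 64, 31, 61, 21, 27, 6, 19, 43, 2]
  15 vs larger child 64 at index 1, swap → [64, 15, 31, 61, 21, 27, 6, 19, 43, 2]
  15 vs larger child 61 at index 3, swap → [64, 61, 31, 15, 21, 27, 6, 19, 43, 2]
  15 vs larger child 43 at index 8, swap → [64, 61, 31, 43, 21, 27, 6, 19, 15, 2]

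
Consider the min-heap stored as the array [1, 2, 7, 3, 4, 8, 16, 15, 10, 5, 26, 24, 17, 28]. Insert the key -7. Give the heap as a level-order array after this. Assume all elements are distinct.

[-7, 2, 1, 3, 4, 8, 7, 15, 10, 5, 26, 24, 17, 28, 16]

append -7 at index 14 → [1, 2, 7, 3, 4, 8, 16, 15, 10, 5, 26, 24, 17, 28, -7]
-7 < parent 16 at index 6, swap → [1, 2, 7, 3, 4, 8, -7, 15, 10, 5, 26, 24, 17, 28, 16]
-7 < parent 7 at index 2, swap → [1, 2, -7, 3, 4, 8, 7, 15, 10, 5, 26, 24, 17, 28, 16]
-7 < parent 1 at index 0, swap → [-7, 2, 1, 3, 4, 8, 7, 15, 10, 5, 26, 24, 17, 28, 16]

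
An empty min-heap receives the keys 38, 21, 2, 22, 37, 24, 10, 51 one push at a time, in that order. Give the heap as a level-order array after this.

Insert 38:
  append 38 at index 0 → [38] (no swap needed)
Insert 21:
  append 21 at index 1 → [38, 21]
  21 < parent 38 at index 0, swap → [21, 38]
Insert 2:
  append 2 at index 2 → [21, 38, 2]
  2 < parent 21 at index 0, swap → [2, 38, 21]
Insert 22:
  append 22 at index 3 → [2, 38, 21, 22]
  22 < parent 38 at index 1, swap → [2, 22, 21, 38]
Insert 37:
  append 37 at index 4 → [2, 22, 21, 38, 37] (no swap needed)
Insert 24:
  append 24 at index 5 → [2, 22, 21, 38, 37, 24] (no swap needed)
Insert 10:
  append 10 at index 6 → [2, 22, 21, 38, 37, 24, 10]
  10 < parent 21 at index 2, swap → [2, 22, 10, 38, 37, 24, 21]
Insert 51:
  append 51 at index 7 → [2, 22, 10, 38, 37, 24, 21, 51] (no swap needed)

[2, 22, 10, 38, 37, 24, 21, 51]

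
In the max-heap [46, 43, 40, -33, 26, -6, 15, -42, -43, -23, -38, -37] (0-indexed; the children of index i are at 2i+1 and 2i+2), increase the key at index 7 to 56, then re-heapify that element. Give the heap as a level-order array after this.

set index 7 from -42 to 56 → [46, 43, 40, -33, 26, -6, 15, 56, -43, -23, -38, -37]
56 > parent -33 at index 3, swap → [46, 43, 40, 56, 26, -6, 15, -33, -43, -23, -38, -37]
56 > parent 43 at index 1, swap → [46, 56, 40, 43, 26, -6, 15, -33, -43, -23, -38, -37]
56 > parent 46 at index 0, swap → [56, 46, 40, 43, 26, -6, 15, -33, -43, -23, -38, -37]

[56, 46, 40, 43, 26, -6, 15, -33, -43, -23, -38, -37]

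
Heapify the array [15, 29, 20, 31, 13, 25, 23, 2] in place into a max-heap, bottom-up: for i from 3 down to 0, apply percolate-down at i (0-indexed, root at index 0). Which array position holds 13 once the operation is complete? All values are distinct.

sift down from index 3: already satisfies heap property
sift down from index 2:
  20 vs larger child 25 at index 5, swap → [15, 29, 25, 31, 13, 20, 23, 2]
sift down from index 1:
  29 vs larger child 31 at index 3, swap → [15, 31, 25, 29, 13, 20, 23, 2]
sift down from index 0:
  15 vs larger child 31 at index 1, swap → [31, 15, 25, 29, 13, 20, 23, 2]
  15 vs larger child 29 at index 3, swap → [31, 29, 25, 15, 13, 20, 23, 2]
resulting array: [31, 29, 25, 15, 13, 20, 23, 2]

4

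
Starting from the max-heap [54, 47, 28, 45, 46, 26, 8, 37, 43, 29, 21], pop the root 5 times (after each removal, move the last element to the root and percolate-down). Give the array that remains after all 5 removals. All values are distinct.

[37, 29, 28, 21, 8, 26]

extract-max #1 returns 54:
  remove root 54; move last element 21 to root → [21, 47, 28, 45, 46, 26, 8, 37, 43, 29]
  21 vs larger child 47 at index 1, swap → [47, 21, 28, 45, 46, 26, 8, 37, 43, 29]
  21 vs larger child 46 at index 4, swap → [47, 46, 28, 45, 21, 26, 8, 37, 43, 29]
  21 vs only child 29 at index 9, swap → [47, 46, 28, 45, 29, 26, 8, 37, 43, 21]
extract-max #2 returns 47:
  remove root 47; move last element 21 to root → [21, 46, 28, 45, 29, 26, 8, 37, 43]
  21 vs larger child 46 at index 1, swap → [46, 21, 28, 45, 29, 26, 8, 37, 43]
  21 vs larger child 45 at index 3, swap → [46, 45, 28, 21, 29, 26, 8, 37, 43]
  21 vs larger child 43 at index 8, swap → [46, 45, 28, 43, 29, 26, 8, 37, 21]
extract-max #3 returns 46:
  remove root 46; move last element 21 to root → [21, 45, 28, 43, 29, 26, 8, 37]
  21 vs larger child 45 at index 1, swap → [45, 21, 28, 43, 29, 26, 8, 37]
  21 vs larger child 43 at index 3, swap → [45, 43, 28, 21, 29, 26, 8, 37]
  21 vs only child 37 at index 7, swap → [45, 43, 28, 37, 29, 26, 8, 21]
extract-max #4 returns 45:
  remove root 45; move last element 21 to root → [21, 43, 28, 37, 29, 26, 8]
  21 vs larger child 43 at index 1, swap → [43, 21, 28, 37, 29, 26, 8]
  21 vs larger child 37 at index 3, swap → [43, 37, 28, 21, 29, 26, 8]
extract-max #5 returns 43:
  remove root 43; move last element 8 to root → [8, 37, 28, 21, 29, 26]
  8 vs larger child 37 at index 1, swap → [37, 8, 28, 21, 29, 26]
  8 vs larger child 29 at index 4, swap → [37, 29, 28, 21, 8, 26]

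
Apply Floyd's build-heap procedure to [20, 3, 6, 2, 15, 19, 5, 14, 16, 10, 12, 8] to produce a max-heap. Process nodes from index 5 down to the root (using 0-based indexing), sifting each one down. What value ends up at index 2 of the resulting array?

sift down from index 5: already satisfies heap property
sift down from index 4: already satisfies heap property
sift down from index 3:
  2 vs larger child 16 at index 8, swap → [20, 3, 6, 16, 15, 19, 5, 14, 2, 10, 12, 8]
sift down from index 2:
  6 vs larger child 19 at index 5, swap → [20, 3, 19, 16, 15, 6, 5, 14, 2, 10, 12, 8]
  6 vs only child 8 at index 11, swap → [20, 3, 19, 16, 15, 8, 5, 14, 2, 10, 12, 6]
sift down from index 1:
  3 vs larger child 16 at index 3, swap → [20, 16, 19, 3, 15, 8, 5, 14, 2, 10, 12, 6]
  3 vs larger child 14 at index 7, swap → [20, 16, 19, 14, 15, 8, 5, 3, 2, 10, 12, 6]
sift down from index 0: already satisfies heap property
resulting array: [20, 16, 19, 14, 15, 8, 5, 3, 2, 10, 12, 6]

19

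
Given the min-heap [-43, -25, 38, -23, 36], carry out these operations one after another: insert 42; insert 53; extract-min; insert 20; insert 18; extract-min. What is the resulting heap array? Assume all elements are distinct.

[-23, 18, 20, 53, 36, 42, 38]

insert 42:
  append 42 at index 5 → [-43, -25, 38, -23, 36, 42] (no swap needed)
insert 53:
  append 53 at index 6 → [-43, -25, 38, -23, 36, 42, 53] (no swap needed)
extract-min → returns -43:
  remove root -43; move last element 53 to root → [53, -25, 38, -23, 36, 42]
  53 vs smaller child -25 at index 1, swap → [-25, 53, 38, -23, 36, 42]
  53 vs smaller child -23 at index 3, swap → [-25, -23, 38, 53, 36, 42]
insert 20:
  append 20 at index 6 → [-25, -23, 38, 53, 36, 42, 20]
  20 < parent 38 at index 2, swap → [-25, -23, 20, 53, 36, 42, 38]
insert 18:
  append 18 at index 7 → [-25, -23, 20, 53, 36, 42, 38, 18]
  18 < parent 53 at index 3, swap → [-25, -23, 20, 18, 36, 42, 38, 53]
extract-min → returns -25:
  remove root -25; move last element 53 to root → [53, -23, 20, 18, 36, 42, 38]
  53 vs smaller child -23 at index 1, swap → [-23, 53, 20, 18, 36, 42, 38]
  53 vs smaller child 18 at index 3, swap → [-23, 18, 20, 53, 36, 42, 38]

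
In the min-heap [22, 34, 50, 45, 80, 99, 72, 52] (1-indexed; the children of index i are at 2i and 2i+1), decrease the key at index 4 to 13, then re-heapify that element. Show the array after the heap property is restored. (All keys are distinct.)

[13, 22, 50, 34, 80, 99, 72, 52]

set index 4 from 45 to 13 → [22, 34, 50, 13, 80, 99, 72, 52]
13 < parent 34 at index 2, swap → [22, 13, 50, 34, 80, 99, 72, 52]
13 < parent 22 at index 1, swap → [13, 22, 50, 34, 80, 99, 72, 52]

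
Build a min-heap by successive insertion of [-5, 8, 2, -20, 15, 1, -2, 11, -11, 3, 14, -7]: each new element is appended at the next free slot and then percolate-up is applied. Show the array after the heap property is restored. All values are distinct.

[-20, -11, -7, -5, 3, -2, 1, 11, 8, 15, 14, 2]

Insert -5:
  append -5 at index 0 → [-5] (no swap needed)
Insert 8:
  append 8 at index 1 → [-5, 8] (no swap needed)
Insert 2:
  append 2 at index 2 → [-5, 8, 2] (no swap needed)
Insert -20:
  append -20 at index 3 → [-5, 8, 2, -20]
  -20 < parent 8 at index 1, swap → [-5, -20, 2, 8]
  -20 < parent -5 at index 0, swap → [-20, -5, 2, 8]
Insert 15:
  append 15 at index 4 → [-20, -5, 2, 8, 15] (no swap needed)
Insert 1:
  append 1 at index 5 → [-20, -5, 2, 8, 15, 1]
  1 < parent 2 at index 2, swap → [-20, -5, 1, 8, 15, 2]
Insert -2:
  append -2 at index 6 → [-20, -5, 1, 8, 15, 2, -2]
  -2 < parent 1 at index 2, swap → [-20, -5, -2, 8, 15, 2, 1]
Insert 11:
  append 11 at index 7 → [-20, -5, -2, 8, 15, 2, 1, 11] (no swap needed)
Insert -11:
  append -11 at index 8 → [-20, -5, -2, 8, 15, 2, 1, 11, -11]
  -11 < parent 8 at index 3, swap → [-20, -5, -2, -11, 15, 2, 1, 11, 8]
  -11 < parent -5 at index 1, swap → [-20, -11, -2, -5, 15, 2, 1, 11, 8]
Insert 3:
  append 3 at index 9 → [-20, -11, -2, -5, 15, 2, 1, 11, 8, 3]
  3 < parent 15 at index 4, swap → [-20, -11, -2, -5, 3, 2, 1, 11, 8, 15]
Insert 14:
  append 14 at index 10 → [-20, -11, -2, -5, 3, 2, 1, 11, 8, 15, 14] (no swap needed)
Insert -7:
  append -7 at index 11 → [-20, -11, -2, -5, 3, 2, 1, 11, 8, 15, 14, -7]
  -7 < parent 2 at index 5, swap → [-20, -11, -2, -5, 3, -7, 1, 11, 8, 15, 14, 2]
  -7 < parent -2 at index 2, swap → [-20, -11, -7, -5, 3, -2, 1, 11, 8, 15, 14, 2]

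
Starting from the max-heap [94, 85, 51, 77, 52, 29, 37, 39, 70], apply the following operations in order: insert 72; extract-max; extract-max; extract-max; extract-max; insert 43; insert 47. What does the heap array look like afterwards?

[70, 52, 51, 47, 37, 29, 43, 39]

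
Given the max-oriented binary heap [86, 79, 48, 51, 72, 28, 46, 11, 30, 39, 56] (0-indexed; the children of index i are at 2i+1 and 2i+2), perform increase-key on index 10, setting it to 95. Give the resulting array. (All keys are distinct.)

[95, 86, 48, 51, 79, 28, 46, 11, 30, 39, 72]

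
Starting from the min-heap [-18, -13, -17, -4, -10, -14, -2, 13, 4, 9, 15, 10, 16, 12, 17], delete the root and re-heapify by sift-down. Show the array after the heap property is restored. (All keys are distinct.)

[-17, -13, -14, -4, -10, 10, -2, 13, 4, 9, 15, 17, 16, 12]

remove root -18; move last element 17 to root → [17, -13, -17, -4, -10, -14, -2, 13, 4, 9, 15, 10, 16, 12]
17 vs smaller child -17 at index 2, swap → [-17, -13, 17, -4, -10, -14, -2, 13, 4, 9, 15, 10, 16, 12]
17 vs smaller child -14 at index 5, swap → [-17, -13, -14, -4, -10, 17, -2, 13, 4, 9, 15, 10, 16, 12]
17 vs smaller child 10 at index 11, swap → [-17, -13, -14, -4, -10, 10, -2, 13, 4, 9, 15, 17, 16, 12]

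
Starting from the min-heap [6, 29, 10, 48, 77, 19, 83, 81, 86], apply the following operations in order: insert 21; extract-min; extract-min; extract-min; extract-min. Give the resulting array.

[29, 48, 77, 83, 81, 86]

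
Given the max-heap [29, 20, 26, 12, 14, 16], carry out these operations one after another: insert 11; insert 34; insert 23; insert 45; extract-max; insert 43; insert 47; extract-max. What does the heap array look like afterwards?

[43, 34, 26, 23, 29, 16, 11, 12, 20, 14]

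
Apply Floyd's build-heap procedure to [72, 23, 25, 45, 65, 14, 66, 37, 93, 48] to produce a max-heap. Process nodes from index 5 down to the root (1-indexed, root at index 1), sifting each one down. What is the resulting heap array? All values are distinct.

[93, 72, 66, 45, 65, 14, 25, 37, 23, 48]

sift down from index 5: already satisfies heap property
sift down from index 4:
  45 vs larger child 93 at index 9, swap → [72, 23, 25, 93, 65, 14, 66, 37, 45, 48]
sift down from index 3:
  25 vs larger child 66 at index 7, swap → [72, 23, 66, 93, 65, 14, 25, 37, 45, 48]
sift down from index 2:
  23 vs larger child 93 at index 4, swap → [72, 93, 66, 23, 65, 14, 25, 37, 45, 48]
  23 vs larger child 45 at index 9, swap → [72, 93, 66, 45, 65, 14, 25, 37, 23, 48]
sift down from index 1:
  72 vs larger child 93 at index 2, swap → [93, 72, 66, 45, 65, 14, 25, 37, 23, 48]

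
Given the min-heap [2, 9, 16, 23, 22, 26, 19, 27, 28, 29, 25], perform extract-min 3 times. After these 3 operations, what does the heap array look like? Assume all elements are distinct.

[19, 22, 26, 23, 25, 28, 29, 27]

extract-min #1 returns 2:
  remove root 2; move last element 25 to root → [25, 9, 16, 23, 22, 26, 19, 27, 28, 29]
  25 vs smaller child 9 at index 1, swap → [9, 25, 16, 23, 22, 26, 19, 27, 28, 29]
  25 vs smaller child 22 at index 4, swap → [9, 22, 16, 23, 25, 26, 19, 27, 28, 29]
extract-min #2 returns 9:
  remove root 9; move last element 29 to root → [29, 22, 16, 23, 25, 26, 19, 27, 28]
  29 vs smaller child 16 at index 2, swap → [16, 22, 29, 23, 25, 26, 19, 27, 28]
  29 vs smaller child 19 at index 6, swap → [16, 22, 19, 23, 25, 26, 29, 27, 28]
extract-min #3 returns 16:
  remove root 16; move last element 28 to root → [28, 22, 19, 23, 25, 26, 29, 27]
  28 vs smaller child 19 at index 2, swap → [19, 22, 28, 23, 25, 26, 29, 27]
  28 vs smaller child 26 at index 5, swap → [19, 22, 26, 23, 25, 28, 29, 27]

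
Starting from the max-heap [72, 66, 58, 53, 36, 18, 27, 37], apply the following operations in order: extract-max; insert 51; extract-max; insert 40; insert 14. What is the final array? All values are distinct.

extract-max → returns 72:
  remove root 72; move last element 37 to root → [37, 66, 58, 53, 36, 18, 27]
  37 vs larger child 66 at index 1, swap → [66, 37, 58, 53, 36, 18, 27]
  37 vs larger child 53 at index 3, swap → [66, 53, 58, 37, 36, 18, 27]
insert 51:
  append 51 at index 7 → [66, 53, 58, 37, 36, 18, 27, 51]
  51 > parent 37 at index 3, swap → [66, 53, 58, 51, 36, 18, 27, 37]
extract-max → returns 66:
  remove root 66; move last element 37 to root → [37, 53, 58, 51, 36, 18, 27]
  37 vs larger child 58 at index 2, swap → [58, 53, 37, 51, 36, 18, 27]
insert 40:
  append 40 at index 7 → [58, 53, 37, 51, 36, 18, 27, 40] (no swap needed)
insert 14:
  append 14 at index 8 → [58, 53, 37, 51, 36, 18, 27, 40, 14] (no swap needed)

[58, 53, 37, 51, 36, 18, 27, 40, 14]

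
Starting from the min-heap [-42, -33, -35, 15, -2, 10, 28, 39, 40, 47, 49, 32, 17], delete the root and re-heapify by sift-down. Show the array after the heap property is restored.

[-35, -33, 10, 15, -2, 17, 28, 39, 40, 47, 49, 32]

remove root -42; move last element 17 to root → [17, -33, -35, 15, -2, 10, 28, 39, 40, 47, 49, 32]
17 vs smaller child -35 at index 2, swap → [-35, -33, 17, 15, -2, 10, 28, 39, 40, 47, 49, 32]
17 vs smaller child 10 at index 5, swap → [-35, -33, 10, 15, -2, 17, 28, 39, 40, 47, 49, 32]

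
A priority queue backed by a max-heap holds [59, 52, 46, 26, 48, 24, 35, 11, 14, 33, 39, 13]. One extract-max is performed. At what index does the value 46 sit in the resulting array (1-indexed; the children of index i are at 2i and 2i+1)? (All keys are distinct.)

remove root 59; move last element 13 to root → [13, 52, 46, 26, 48, 24, 35, 11, 14, 33, 39]
13 vs larger child 52 at index 2, swap → [52, 13, 46, 26, 48, 24, 35, 11, 14, 33, 39]
13 vs larger child 48 at index 5, swap → [52, 48, 46, 26, 13, 24, 35, 11, 14, 33, 39]
13 vs larger child 39 at index 11, swap → [52, 48, 46, 26, 39, 24, 35, 11, 14, 33, 13]
resulting array: [52, 48, 46, 26, 39, 24, 35, 11, 14, 33, 13]

3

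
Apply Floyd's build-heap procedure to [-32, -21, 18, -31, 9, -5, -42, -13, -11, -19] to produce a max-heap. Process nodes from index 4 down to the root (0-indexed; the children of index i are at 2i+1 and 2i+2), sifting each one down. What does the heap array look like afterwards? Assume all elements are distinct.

sift down from index 4: already satisfies heap property
sift down from index 3:
  -31 vs larger child -11 at index 8, swap → [-32, -21, 18, -11, 9, -5, -42, -13, -31, -19]
sift down from index 2: already satisfies heap property
sift down from index 1:
  -21 vs larger child 9 at index 4, swap → [-32, 9, 18, -11, -21, -5, -42, -13, -31, -19]
  -21 vs only child -19 at index 9, swap → [-32, 9, 18, -11, -19, -5, -42, -13, -31, -21]
sift down from index 0:
  -32 vs larger child 18 at index 2, swap → [18, 9, -32, -11, -19, -5, -42, -13, -31, -21]
  -32 vs larger child -5 at index 5, swap → [18, 9, -5, -11, -19, -32, -42, -13, -31, -21]

[18, 9, -5, -11, -19, -32, -42, -13, -31, -21]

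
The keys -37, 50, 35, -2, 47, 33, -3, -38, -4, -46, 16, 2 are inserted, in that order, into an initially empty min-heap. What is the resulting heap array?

[-46, -38, -3, -4, -37, 2, 33, 50, -2, 47, 16, 35]

Insert -37:
  append -37 at index 0 → [-37] (no swap needed)
Insert 50:
  append 50 at index 1 → [-37, 50] (no swap needed)
Insert 35:
  append 35 at index 2 → [-37, 50, 35] (no swap needed)
Insert -2:
  append -2 at index 3 → [-37, 50, 35, -2]
  -2 < parent 50 at index 1, swap → [-37, -2, 35, 50]
Insert 47:
  append 47 at index 4 → [-37, -2, 35, 50, 47] (no swap needed)
Insert 33:
  append 33 at index 5 → [-37, -2, 35, 50, 47, 33]
  33 < parent 35 at index 2, swap → [-37, -2, 33, 50, 47, 35]
Insert -3:
  append -3 at index 6 → [-37, -2, 33, 50, 47, 35, -3]
  -3 < parent 33 at index 2, swap → [-37, -2, -3, 50, 47, 35, 33]
Insert -38:
  append -38 at index 7 → [-37, -2, -3, 50, 47, 35, 33, -38]
  -38 < parent 50 at index 3, swap → [-37, -2, -3, -38, 47, 35, 33, 50]
  -38 < parent -2 at index 1, swap → [-37, -38, -3, -2, 47, 35, 33, 50]
  -38 < parent -37 at index 0, swap → [-38, -37, -3, -2, 47, 35, 33, 50]
Insert -4:
  append -4 at index 8 → [-38, -37, -3, -2, 47, 35, 33, 50, -4]
  -4 < parent -2 at index 3, swap → [-38, -37, -3, -4, 47, 35, 33, 50, -2]
Insert -46:
  append -46 at index 9 → [-38, -37, -3, -4, 47, 35, 33, 50, -2, -46]
  -46 < parent 47 at index 4, swap → [-38, -37, -3, -4, -46, 35, 33, 50, -2, 47]
  -46 < parent -37 at index 1, swap → [-38, -46, -3, -4, -37, 35, 33, 50, -2, 47]
  -46 < parent -38 at index 0, swap → [-46, -38, -3, -4, -37, 35, 33, 50, -2, 47]
Insert 16:
  append 16 at index 10 → [-46, -38, -3, -4, -37, 35, 33, 50, -2, 47, 16] (no swap needed)
Insert 2:
  append 2 at index 11 → [-46, -38, -3, -4, -37, 35, 33, 50, -2, 47, 16, 2]
  2 < parent 35 at index 5, swap → [-46, -38, -3, -4, -37, 2, 33, 50, -2, 47, 16, 35]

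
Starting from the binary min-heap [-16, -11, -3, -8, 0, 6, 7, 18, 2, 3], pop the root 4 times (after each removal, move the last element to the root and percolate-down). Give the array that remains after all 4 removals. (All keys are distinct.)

[0, 2, 6, 7, 3, 18]

extract-min #1 returns -16:
  remove root -16; move last element 3 to root → [3, -11, -3, -8, 0, 6, 7, 18, 2]
  3 vs smaller child -11 at index 1, swap → [-11, 3, -3, -8, 0, 6, 7, 18, 2]
  3 vs smaller child -8 at index 3, swap → [-11, -8, -3, 3, 0, 6, 7, 18, 2]
  3 vs smaller child 2 at index 8, swap → [-11, -8, -3, 2, 0, 6, 7, 18, 3]
extract-min #2 returns -11:
  remove root -11; move last element 3 to root → [3, -8, -3, 2, 0, 6, 7, 18]
  3 vs smaller child -8 at index 1, swap → [-8, 3, -3, 2, 0, 6, 7, 18]
  3 vs smaller child 0 at index 4, swap → [-8, 0, -3, 2, 3, 6, 7, 18]
extract-min #3 returns -8:
  remove root -8; move last element 18 to root → [18, 0, -3, 2, 3, 6, 7]
  18 vs smaller child -3 at index 2, swap → [-3, 0, 18, 2, 3, 6, 7]
  18 vs smaller child 6 at index 5, swap → [-3, 0, 6, 2, 3, 18, 7]
extract-min #4 returns -3:
  remove root -3; move last element 7 to root → [7, 0, 6, 2, 3, 18]
  7 vs smaller child 0 at index 1, swap → [0, 7, 6, 2, 3, 18]
  7 vs smaller child 2 at index 3, swap → [0, 2, 6, 7, 3, 18]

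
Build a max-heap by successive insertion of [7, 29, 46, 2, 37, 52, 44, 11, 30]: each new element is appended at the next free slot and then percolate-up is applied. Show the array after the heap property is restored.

Insert 7:
  append 7 at index 0 → [7] (no swap needed)
Insert 29:
  append 29 at index 1 → [7, 29]
  29 > parent 7 at index 0, swap → [29, 7]
Insert 46:
  append 46 at index 2 → [29, 7, 46]
  46 > parent 29 at index 0, swap → [46, 7, 29]
Insert 2:
  append 2 at index 3 → [46, 7, 29, 2] (no swap needed)
Insert 37:
  append 37 at index 4 → [46, 7, 29, 2, 37]
  37 > parent 7 at index 1, swap → [46, 37, 29, 2, 7]
Insert 52:
  append 52 at index 5 → [46, 37, 29, 2, 7, 52]
  52 > parent 29 at index 2, swap → [46, 37, 52, 2, 7, 29]
  52 > parent 46 at index 0, swap → [52, 37, 46, 2, 7, 29]
Insert 44:
  append 44 at index 6 → [52, 37, 46, 2, 7, 29, 44] (no swap needed)
Insert 11:
  append 11 at index 7 → [52, 37, 46, 2, 7, 29, 44, 11]
  11 > parent 2 at index 3, swap → [52, 37, 46, 11, 7, 29, 44, 2]
Insert 30:
  append 30 at index 8 → [52, 37, 46, 11, 7, 29, 44, 2, 30]
  30 > parent 11 at index 3, swap → [52, 37, 46, 30, 7, 29, 44, 2, 11]

[52, 37, 46, 30, 7, 29, 44, 2, 11]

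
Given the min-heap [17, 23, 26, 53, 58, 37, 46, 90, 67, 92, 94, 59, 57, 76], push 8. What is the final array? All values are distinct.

append 8 at index 14 → [17, 23, 26, 53, 58, 37, 46, 90, 67, 92, 94, 59, 57, 76, 8]
8 < parent 46 at index 6, swap → [17, 23, 26, 53, 58, 37, 8, 90, 67, 92, 94, 59, 57, 76, 46]
8 < parent 26 at index 2, swap → [17, 23, 8, 53, 58, 37, 26, 90, 67, 92, 94, 59, 57, 76, 46]
8 < parent 17 at index 0, swap → [8, 23, 17, 53, 58, 37, 26, 90, 67, 92, 94, 59, 57, 76, 46]

[8, 23, 17, 53, 58, 37, 26, 90, 67, 92, 94, 59, 57, 76, 46]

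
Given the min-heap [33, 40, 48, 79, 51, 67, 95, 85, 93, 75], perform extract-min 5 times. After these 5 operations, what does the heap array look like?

[75, 79, 93, 95, 85]

extract-min #1 returns 33:
  remove root 33; move last element 75 to root → [75, 40, 48, 79, 51, 67, 95, 85, 93]
  75 vs smaller child 40 at index 1, swap → [40, 75, 48, 79, 51, 67, 95, 85, 93]
  75 vs smaller child 51 at index 4, swap → [40, 51, 48, 79, 75, 67, 95, 85, 93]
extract-min #2 returns 40:
  remove root 40; move last element 93 to root → [93, 51, 48, 79, 75, 67, 95, 85]
  93 vs smaller child 48 at index 2, swap → [48, 51, 93, 79, 75, 67, 95, 85]
  93 vs smaller child 67 at index 5, swap → [48, 51, 67, 79, 75, 93, 95, 85]
extract-min #3 returns 48:
  remove root 48; move last element 85 to root → [85, 51, 67, 79, 75, 93, 95]
  85 vs smaller child 51 at index 1, swap → [51, 85, 67, 79, 75, 93, 95]
  85 vs smaller child 75 at index 4, swap → [51, 75, 67, 79, 85, 93, 95]
extract-min #4 returns 51:
  remove root 51; move last element 95 to root → [95, 75, 67, 79, 85, 93]
  95 vs smaller child 67 at index 2, swap → [67, 75, 95, 79, 85, 93]
  95 vs only child 93 at index 5, swap → [67, 75, 93, 79, 85, 95]
extract-min #5 returns 67:
  remove root 67; move last element 95 to root → [95, 75, 93, 79, 85]
  95 vs smaller child 75 at index 1, swap → [75, 95, 93, 79, 85]
  95 vs smaller child 79 at index 3, swap → [75, 79, 93, 95, 85]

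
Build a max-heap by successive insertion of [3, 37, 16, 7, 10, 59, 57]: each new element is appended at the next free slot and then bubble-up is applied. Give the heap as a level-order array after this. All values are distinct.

[59, 10, 57, 3, 7, 16, 37]

Insert 3:
  append 3 at index 0 → [3] (no swap needed)
Insert 37:
  append 37 at index 1 → [3, 37]
  37 > parent 3 at index 0, swap → [37, 3]
Insert 16:
  append 16 at index 2 → [37, 3, 16] (no swap needed)
Insert 7:
  append 7 at index 3 → [37, 3, 16, 7]
  7 > parent 3 at index 1, swap → [37, 7, 16, 3]
Insert 10:
  append 10 at index 4 → [37, 7, 16, 3, 10]
  10 > parent 7 at index 1, swap → [37, 10, 16, 3, 7]
Insert 59:
  append 59 at index 5 → [37, 10, 16, 3, 7, 59]
  59 > parent 16 at index 2, swap → [37, 10, 59, 3, 7, 16]
  59 > parent 37 at index 0, swap → [59, 10, 37, 3, 7, 16]
Insert 57:
  append 57 at index 6 → [59, 10, 37, 3, 7, 16, 57]
  57 > parent 37 at index 2, swap → [59, 10, 57, 3, 7, 16, 37]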